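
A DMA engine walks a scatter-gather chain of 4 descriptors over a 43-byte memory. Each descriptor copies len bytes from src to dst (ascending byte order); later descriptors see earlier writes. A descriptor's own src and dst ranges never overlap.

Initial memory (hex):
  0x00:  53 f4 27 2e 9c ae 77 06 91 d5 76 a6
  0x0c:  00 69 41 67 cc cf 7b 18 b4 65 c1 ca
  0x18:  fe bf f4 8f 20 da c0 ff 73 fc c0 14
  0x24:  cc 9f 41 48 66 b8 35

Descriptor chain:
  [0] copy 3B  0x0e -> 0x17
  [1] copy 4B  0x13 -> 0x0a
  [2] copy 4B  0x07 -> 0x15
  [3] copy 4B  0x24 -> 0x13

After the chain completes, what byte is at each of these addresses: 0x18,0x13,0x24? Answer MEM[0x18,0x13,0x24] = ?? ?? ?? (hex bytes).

#0 dst[0x17+3] := {0x41,0x67,0xcc}
#1 dst[0x0a+4] := {0x18,0xb4,0x65,0xc1}
#2 dst[0x15+4] := {0x06,0x91,0xd5,0x18}
#3 dst[0x13+4] := {0xcc,0x9f,0x41,0x48}
query mem[0x18]=0x18, mem[0x13]=0xcc, mem[0x24]=0xcc

MEM[0x18,0x13,0x24] = 18 cc cc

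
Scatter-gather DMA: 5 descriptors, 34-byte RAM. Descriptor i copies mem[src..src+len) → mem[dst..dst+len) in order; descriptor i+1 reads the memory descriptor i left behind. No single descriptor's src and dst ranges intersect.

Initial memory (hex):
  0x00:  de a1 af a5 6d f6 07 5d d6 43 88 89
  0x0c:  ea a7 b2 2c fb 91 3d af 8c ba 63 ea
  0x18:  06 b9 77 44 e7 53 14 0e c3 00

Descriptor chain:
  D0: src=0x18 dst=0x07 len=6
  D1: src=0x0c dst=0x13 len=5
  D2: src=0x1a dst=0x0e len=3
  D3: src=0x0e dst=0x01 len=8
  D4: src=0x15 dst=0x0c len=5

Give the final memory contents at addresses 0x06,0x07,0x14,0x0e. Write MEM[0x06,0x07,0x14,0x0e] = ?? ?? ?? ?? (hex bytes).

#0 dst[0x07+6] := {0x06,0xb9,0x77,0x44,0xe7,0x53}
#1 dst[0x13+5] := {0x53,0xa7,0xb2,0x2c,0xfb}
#2 dst[0x0e+3] := {0x77,0x44,0xe7}
#3 dst[0x01+8] := {0x77,0x44,0xe7,0x91,0x3d,0x53,0xa7,0xb2}
#4 dst[0x0c+5] := {0xb2,0x2c,0xfb,0x06,0xb9}
query mem[0x06]=0x53, mem[0x07]=0xa7, mem[0x14]=0xa7, mem[0x0e]=0xfb

MEM[0x06,0x07,0x14,0x0e] = 53 a7 a7 fb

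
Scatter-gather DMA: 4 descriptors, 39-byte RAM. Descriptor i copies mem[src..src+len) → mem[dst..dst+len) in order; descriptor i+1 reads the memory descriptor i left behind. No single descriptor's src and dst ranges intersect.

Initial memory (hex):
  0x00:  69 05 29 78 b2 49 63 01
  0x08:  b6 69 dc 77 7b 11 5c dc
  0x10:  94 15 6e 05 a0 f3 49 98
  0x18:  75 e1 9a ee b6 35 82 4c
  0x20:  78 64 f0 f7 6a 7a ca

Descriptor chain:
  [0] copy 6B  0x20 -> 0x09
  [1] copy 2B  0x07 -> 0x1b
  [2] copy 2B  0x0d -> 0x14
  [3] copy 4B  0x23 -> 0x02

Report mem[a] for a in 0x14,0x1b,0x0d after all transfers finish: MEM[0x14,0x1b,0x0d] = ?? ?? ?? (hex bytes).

#0 dst[0x09+6] := {0x78,0x64,0xf0,0xf7,0x6a,0x7a}
#1 dst[0x1b+2] := {0x01,0xb6}
#2 dst[0x14+2] := {0x6a,0x7a}
#3 dst[0x02+4] := {0xf7,0x6a,0x7a,0xca}
query mem[0x14]=0x6a, mem[0x1b]=0x01, mem[0x0d]=0x6a

MEM[0x14,0x1b,0x0d] = 6a 01 6a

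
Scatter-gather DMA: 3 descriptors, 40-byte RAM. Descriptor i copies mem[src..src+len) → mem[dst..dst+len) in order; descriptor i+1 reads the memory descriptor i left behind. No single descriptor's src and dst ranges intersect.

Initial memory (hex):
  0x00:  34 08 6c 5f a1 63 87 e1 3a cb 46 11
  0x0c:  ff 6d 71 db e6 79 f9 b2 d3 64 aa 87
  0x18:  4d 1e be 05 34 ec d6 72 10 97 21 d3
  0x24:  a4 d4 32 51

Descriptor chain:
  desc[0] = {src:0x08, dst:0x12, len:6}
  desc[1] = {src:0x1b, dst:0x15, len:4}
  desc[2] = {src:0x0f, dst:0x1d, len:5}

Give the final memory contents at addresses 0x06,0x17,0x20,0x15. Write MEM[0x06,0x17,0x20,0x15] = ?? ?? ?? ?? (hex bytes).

D0: mem[0x12..0x17] <- [3a cb 46 11 ff 6d]
D1: mem[0x15..0x18] <- [05 34 ec d6]
D2: mem[0x1d..0x21] <- [db e6 79 3a cb]
query mem[0x06]=0x87, mem[0x17]=0xec, mem[0x20]=0x3a, mem[0x15]=0x05

MEM[0x06,0x17,0x20,0x15] = 87 ec 3a 05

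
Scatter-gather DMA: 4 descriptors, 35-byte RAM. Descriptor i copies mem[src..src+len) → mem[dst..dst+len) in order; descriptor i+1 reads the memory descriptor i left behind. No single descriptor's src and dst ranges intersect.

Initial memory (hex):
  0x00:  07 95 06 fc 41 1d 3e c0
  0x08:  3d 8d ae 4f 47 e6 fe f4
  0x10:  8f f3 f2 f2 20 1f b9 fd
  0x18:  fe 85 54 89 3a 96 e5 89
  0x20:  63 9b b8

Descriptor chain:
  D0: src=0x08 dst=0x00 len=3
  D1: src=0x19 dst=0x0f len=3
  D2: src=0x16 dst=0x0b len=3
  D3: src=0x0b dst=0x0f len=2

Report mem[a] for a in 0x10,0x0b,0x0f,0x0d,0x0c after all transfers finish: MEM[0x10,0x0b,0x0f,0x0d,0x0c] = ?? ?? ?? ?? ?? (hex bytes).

MEM[0x10,0x0b,0x0f,0x0d,0x0c] = fd b9 b9 fe fd

D0: mem[0x00..0x02] <- [3d 8d ae]
D1: mem[0x0f..0x11] <- [85 54 89]
D2: mem[0x0b..0x0d] <- [b9 fd fe]
D3: mem[0x0f..0x10] <- [b9 fd]
query mem[0x10]=0xfd, mem[0x0b]=0xb9, mem[0x0f]=0xb9, mem[0x0d]=0xfe, mem[0x0c]=0xfd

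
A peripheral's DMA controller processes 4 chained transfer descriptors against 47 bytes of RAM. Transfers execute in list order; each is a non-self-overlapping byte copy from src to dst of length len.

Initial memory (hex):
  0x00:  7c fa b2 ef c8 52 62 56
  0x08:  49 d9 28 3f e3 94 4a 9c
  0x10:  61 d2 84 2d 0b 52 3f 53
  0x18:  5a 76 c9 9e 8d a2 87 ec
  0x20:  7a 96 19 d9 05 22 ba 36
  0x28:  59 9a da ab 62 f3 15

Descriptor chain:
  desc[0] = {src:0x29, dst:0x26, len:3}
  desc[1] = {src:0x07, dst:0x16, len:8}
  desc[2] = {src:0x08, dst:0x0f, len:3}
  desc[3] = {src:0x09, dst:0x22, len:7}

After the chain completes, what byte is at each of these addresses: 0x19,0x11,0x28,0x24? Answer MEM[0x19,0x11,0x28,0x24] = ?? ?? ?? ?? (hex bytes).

MEM[0x19,0x11,0x28,0x24] = 28 28 49 3f

D0: mem[0x26..0x28] <- [9a da ab]
D1: mem[0x16..0x1d] <- [56 49 d9 28 3f e3 94 4a]
D2: mem[0x0f..0x11] <- [49 d9 28]
D3: mem[0x22..0x28] <- [d9 28 3f e3 94 4a 49]
query mem[0x19]=0x28, mem[0x11]=0x28, mem[0x28]=0x49, mem[0x24]=0x3f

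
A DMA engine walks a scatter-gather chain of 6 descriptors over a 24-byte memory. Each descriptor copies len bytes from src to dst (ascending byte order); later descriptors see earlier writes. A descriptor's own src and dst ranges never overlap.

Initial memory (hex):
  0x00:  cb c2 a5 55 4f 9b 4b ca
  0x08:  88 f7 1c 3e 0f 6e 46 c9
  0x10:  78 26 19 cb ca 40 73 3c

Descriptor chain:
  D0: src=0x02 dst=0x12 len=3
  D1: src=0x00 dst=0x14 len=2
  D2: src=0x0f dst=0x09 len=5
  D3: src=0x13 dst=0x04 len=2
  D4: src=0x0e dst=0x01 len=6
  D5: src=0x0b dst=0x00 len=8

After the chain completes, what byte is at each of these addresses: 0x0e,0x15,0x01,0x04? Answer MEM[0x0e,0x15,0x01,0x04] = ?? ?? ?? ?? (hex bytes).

MEM[0x0e,0x15,0x01,0x04] = 46 c2 a5 c9

  after D0: wrote 3B at 0x12 = a5554f
  after D1: wrote 2B at 0x14 = cbc2
  after D2: wrote 5B at 0x09 = c97826a555
  after D3: wrote 2B at 0x04 = 55cb
  after D4: wrote 6B at 0x01 = 46c97826a555
  after D5: wrote 8B at 0x00 = 26a55546c97826a5
query mem[0x0e]=0x46, mem[0x15]=0xc2, mem[0x01]=0xa5, mem[0x04]=0xc9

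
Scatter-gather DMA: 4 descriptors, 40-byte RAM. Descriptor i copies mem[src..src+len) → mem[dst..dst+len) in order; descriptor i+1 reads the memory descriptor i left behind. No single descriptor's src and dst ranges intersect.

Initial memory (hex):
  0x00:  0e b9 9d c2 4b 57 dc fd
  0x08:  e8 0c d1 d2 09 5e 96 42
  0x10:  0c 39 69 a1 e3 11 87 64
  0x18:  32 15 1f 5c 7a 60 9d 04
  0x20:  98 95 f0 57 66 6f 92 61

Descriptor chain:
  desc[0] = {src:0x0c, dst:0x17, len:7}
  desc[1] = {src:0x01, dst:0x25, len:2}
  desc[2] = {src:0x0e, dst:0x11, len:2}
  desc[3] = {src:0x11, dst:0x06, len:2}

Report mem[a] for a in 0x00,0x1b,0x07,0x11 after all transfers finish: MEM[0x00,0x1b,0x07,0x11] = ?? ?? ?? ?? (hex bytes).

D0: mem[0x17..0x1d] <- [09 5e 96 42 0c 39 69]
D1: mem[0x25..0x26] <- [b9 9d]
D2: mem[0x11..0x12] <- [96 42]
D3: mem[0x06..0x07] <- [96 42]
query mem[0x00]=0x0e, mem[0x1b]=0x0c, mem[0x07]=0x42, mem[0x11]=0x96

MEM[0x00,0x1b,0x07,0x11] = 0e 0c 42 96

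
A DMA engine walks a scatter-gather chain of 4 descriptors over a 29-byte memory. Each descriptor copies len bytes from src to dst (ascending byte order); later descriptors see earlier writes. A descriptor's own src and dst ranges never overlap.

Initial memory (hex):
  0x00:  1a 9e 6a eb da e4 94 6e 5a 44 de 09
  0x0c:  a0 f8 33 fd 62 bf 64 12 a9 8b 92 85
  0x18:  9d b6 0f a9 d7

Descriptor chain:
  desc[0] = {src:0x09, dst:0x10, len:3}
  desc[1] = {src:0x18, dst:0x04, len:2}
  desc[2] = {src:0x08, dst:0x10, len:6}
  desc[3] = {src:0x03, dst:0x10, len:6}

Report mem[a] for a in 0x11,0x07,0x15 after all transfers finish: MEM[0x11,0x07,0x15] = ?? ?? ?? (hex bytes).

MEM[0x11,0x07,0x15] = 9d 6e 5a

D0: mem[0x10..0x12] <- [44 de 09]
D1: mem[0x04..0x05] <- [9d b6]
D2: mem[0x10..0x15] <- [5a 44 de 09 a0 f8]
D3: mem[0x10..0x15] <- [eb 9d b6 94 6e 5a]
query mem[0x11]=0x9d, mem[0x07]=0x6e, mem[0x15]=0x5a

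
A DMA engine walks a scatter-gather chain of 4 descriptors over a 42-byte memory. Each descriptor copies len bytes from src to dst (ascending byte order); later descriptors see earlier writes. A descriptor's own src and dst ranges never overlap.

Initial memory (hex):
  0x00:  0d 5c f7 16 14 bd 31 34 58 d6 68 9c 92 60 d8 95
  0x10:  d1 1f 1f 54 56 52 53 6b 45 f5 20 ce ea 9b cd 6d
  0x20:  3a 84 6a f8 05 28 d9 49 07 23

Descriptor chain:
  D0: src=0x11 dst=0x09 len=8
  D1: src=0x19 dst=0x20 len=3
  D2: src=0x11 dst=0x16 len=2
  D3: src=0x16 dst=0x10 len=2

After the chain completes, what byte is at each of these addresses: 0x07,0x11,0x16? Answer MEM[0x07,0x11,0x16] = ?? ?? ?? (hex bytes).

#0 dst[0x09+8] := {0x1f,0x1f,0x54,0x56,0x52,0x53,0x6b,0x45}
#1 dst[0x20+3] := {0xf5,0x20,0xce}
#2 dst[0x16+2] := {0x1f,0x1f}
#3 dst[0x10+2] := {0x1f,0x1f}
query mem[0x07]=0x34, mem[0x11]=0x1f, mem[0x16]=0x1f

MEM[0x07,0x11,0x16] = 34 1f 1f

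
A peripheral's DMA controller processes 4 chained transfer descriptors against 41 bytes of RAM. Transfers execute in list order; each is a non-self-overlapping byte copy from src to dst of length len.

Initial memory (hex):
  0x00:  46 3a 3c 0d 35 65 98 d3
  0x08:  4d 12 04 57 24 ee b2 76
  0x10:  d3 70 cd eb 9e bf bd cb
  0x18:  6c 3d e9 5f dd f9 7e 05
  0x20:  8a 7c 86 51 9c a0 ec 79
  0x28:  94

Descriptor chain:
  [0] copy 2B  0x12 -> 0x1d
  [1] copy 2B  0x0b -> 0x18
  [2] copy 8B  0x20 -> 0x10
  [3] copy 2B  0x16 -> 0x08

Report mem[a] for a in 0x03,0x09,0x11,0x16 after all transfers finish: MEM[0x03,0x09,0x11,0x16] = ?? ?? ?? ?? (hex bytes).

D0: mem[0x1d..0x1e] <- [cd eb]
D1: mem[0x18..0x19] <- [57 24]
D2: mem[0x10..0x17] <- [8a 7c 86 51 9c a0 ec 79]
D3: mem[0x08..0x09] <- [ec 79]
query mem[0x03]=0x0d, mem[0x09]=0x79, mem[0x11]=0x7c, mem[0x16]=0xec

MEM[0x03,0x09,0x11,0x16] = 0d 79 7c ec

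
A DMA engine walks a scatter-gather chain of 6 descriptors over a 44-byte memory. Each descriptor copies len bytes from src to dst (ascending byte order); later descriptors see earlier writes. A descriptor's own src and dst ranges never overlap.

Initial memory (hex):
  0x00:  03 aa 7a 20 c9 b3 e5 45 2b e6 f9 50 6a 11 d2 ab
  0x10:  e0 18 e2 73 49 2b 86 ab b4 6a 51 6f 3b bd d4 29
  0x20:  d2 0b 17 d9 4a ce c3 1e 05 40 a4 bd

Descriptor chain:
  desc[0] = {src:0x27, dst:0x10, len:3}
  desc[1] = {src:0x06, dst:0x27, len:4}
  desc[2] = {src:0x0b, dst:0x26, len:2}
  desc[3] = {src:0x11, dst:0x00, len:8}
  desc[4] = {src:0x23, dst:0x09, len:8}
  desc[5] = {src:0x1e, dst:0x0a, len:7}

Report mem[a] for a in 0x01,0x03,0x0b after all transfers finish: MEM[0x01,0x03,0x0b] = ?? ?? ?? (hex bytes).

#0 dst[0x10+3] := {0x1e,0x05,0x40}
#1 dst[0x27+4] := {0xe5,0x45,0x2b,0xe6}
#2 dst[0x26+2] := {0x50,0x6a}
#3 dst[0x00+8] := {0x05,0x40,0x73,0x49,0x2b,0x86,0xab,0xb4}
#4 dst[0x09+8] := {0xd9,0x4a,0xce,0x50,0x6a,0x45,0x2b,0xe6}
#5 dst[0x0a+7] := {0xd4,0x29,0xd2,0x0b,0x17,0xd9,0x4a}
query mem[0x01]=0x40, mem[0x03]=0x49, mem[0x0b]=0x29

MEM[0x01,0x03,0x0b] = 40 49 29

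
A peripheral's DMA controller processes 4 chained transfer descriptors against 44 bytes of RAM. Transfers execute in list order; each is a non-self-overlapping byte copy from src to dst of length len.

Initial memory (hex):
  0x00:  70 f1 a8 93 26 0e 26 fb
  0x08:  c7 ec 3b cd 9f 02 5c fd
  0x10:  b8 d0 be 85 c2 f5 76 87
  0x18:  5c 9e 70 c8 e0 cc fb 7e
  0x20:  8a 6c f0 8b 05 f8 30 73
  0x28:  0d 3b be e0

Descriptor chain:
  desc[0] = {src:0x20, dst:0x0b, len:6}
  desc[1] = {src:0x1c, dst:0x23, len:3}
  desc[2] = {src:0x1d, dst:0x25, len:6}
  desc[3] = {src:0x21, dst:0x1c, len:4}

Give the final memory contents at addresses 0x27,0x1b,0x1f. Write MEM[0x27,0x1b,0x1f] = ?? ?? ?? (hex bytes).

MEM[0x27,0x1b,0x1f] = 7e c8 cc

D0: mem[0x0b..0x10] <- [8a 6c f0 8b 05 f8]
D1: mem[0x23..0x25] <- [e0 cc fb]
D2: mem[0x25..0x2a] <- [cc fb 7e 8a 6c f0]
D3: mem[0x1c..0x1f] <- [6c f0 e0 cc]
query mem[0x27]=0x7e, mem[0x1b]=0xc8, mem[0x1f]=0xcc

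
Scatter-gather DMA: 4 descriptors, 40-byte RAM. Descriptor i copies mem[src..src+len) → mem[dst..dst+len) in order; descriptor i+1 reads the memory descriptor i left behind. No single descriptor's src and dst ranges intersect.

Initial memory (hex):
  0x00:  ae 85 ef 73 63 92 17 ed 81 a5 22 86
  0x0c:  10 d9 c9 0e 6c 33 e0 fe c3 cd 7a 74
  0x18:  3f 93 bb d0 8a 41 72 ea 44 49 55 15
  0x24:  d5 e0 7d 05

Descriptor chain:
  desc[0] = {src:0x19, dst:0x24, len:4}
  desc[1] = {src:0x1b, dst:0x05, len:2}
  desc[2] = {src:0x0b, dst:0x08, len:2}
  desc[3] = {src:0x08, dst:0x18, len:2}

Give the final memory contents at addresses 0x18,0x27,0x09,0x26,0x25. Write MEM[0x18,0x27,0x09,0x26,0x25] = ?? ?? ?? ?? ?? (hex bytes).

#0 dst[0x24+4] := {0x93,0xbb,0xd0,0x8a}
#1 dst[0x05+2] := {0xd0,0x8a}
#2 dst[0x08+2] := {0x86,0x10}
#3 dst[0x18+2] := {0x86,0x10}
query mem[0x18]=0x86, mem[0x27]=0x8a, mem[0x09]=0x10, mem[0x26]=0xd0, mem[0x25]=0xbb

MEM[0x18,0x27,0x09,0x26,0x25] = 86 8a 10 d0 bb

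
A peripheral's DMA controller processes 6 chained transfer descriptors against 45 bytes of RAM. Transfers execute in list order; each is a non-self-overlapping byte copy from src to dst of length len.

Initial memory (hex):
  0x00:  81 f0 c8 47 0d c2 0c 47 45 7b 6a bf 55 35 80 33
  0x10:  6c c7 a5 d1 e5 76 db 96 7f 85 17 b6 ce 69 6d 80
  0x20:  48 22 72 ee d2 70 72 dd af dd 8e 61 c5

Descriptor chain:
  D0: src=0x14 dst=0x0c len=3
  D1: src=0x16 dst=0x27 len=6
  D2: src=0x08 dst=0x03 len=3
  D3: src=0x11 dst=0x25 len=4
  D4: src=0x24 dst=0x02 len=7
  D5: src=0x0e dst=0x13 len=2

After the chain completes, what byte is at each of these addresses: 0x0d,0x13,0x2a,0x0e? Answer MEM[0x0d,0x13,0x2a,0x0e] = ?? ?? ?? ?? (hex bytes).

#0 dst[0x0c+3] := {0xe5,0x76,0xdb}
#1 dst[0x27+6] := {0xdb,0x96,0x7f,0x85,0x17,0xb6}
#2 dst[0x03+3] := {0x45,0x7b,0x6a}
#3 dst[0x25+4] := {0xc7,0xa5,0xd1,0xe5}
#4 dst[0x02+7] := {0xd2,0xc7,0xa5,0xd1,0xe5,0x7f,0x85}
#5 dst[0x13+2] := {0xdb,0x33}
query mem[0x0d]=0x76, mem[0x13]=0xdb, mem[0x2a]=0x85, mem[0x0e]=0xdb

MEM[0x0d,0x13,0x2a,0x0e] = 76 db 85 db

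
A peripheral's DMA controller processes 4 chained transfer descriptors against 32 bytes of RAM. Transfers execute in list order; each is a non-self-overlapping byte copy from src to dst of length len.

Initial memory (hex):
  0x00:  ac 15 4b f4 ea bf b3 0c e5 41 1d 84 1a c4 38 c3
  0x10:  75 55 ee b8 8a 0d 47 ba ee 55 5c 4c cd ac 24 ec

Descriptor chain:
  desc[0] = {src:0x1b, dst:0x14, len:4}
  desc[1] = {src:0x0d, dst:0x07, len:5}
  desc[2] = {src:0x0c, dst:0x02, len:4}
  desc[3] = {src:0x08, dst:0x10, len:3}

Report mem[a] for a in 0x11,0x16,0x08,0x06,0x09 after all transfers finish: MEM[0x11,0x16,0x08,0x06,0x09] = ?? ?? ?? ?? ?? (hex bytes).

[0] 0x1b->0x14 len=4 : 4c cd ac 24
[1] 0x0d->0x07 len=5 : c4 38 c3 75 55
[2] 0x0c->0x02 len=4 : 1a c4 38 c3
[3] 0x08->0x10 len=3 : 38 c3 75
query mem[0x11]=0xc3, mem[0x16]=0xac, mem[0x08]=0x38, mem[0x06]=0xb3, mem[0x09]=0xc3

MEM[0x11,0x16,0x08,0x06,0x09] = c3 ac 38 b3 c3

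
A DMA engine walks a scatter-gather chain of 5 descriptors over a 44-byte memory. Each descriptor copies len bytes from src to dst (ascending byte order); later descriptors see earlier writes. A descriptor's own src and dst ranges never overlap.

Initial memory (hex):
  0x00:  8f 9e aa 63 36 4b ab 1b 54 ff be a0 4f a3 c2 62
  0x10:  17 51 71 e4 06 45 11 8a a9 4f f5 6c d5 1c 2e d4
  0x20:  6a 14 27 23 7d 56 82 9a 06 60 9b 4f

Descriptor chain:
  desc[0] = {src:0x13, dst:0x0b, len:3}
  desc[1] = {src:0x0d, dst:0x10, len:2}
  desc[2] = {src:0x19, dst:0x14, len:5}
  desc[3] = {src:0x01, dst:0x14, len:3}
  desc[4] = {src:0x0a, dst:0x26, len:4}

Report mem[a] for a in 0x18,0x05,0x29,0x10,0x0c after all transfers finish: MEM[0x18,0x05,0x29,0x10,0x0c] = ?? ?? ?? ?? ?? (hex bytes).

MEM[0x18,0x05,0x29,0x10,0x0c] = 1c 4b 45 45 06

[0] 0x13->0x0b len=3 : e4 06 45
[1] 0x0d->0x10 len=2 : 45 c2
[2] 0x19->0x14 len=5 : 4f f5 6c d5 1c
[3] 0x01->0x14 len=3 : 9e aa 63
[4] 0x0a->0x26 len=4 : be e4 06 45
query mem[0x18]=0x1c, mem[0x05]=0x4b, mem[0x29]=0x45, mem[0x10]=0x45, mem[0x0c]=0x06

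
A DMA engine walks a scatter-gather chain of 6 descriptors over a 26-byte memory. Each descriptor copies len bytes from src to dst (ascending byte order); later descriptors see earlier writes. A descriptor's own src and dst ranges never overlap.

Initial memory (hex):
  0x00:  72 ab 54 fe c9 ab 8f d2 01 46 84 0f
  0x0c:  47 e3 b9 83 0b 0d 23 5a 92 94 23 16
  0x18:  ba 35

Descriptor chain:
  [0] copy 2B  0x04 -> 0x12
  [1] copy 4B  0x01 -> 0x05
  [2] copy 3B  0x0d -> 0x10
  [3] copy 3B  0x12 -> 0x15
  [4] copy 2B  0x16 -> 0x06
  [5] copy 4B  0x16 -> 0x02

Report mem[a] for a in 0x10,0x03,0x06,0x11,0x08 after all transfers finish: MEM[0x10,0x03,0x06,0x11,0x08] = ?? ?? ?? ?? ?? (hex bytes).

#0 dst[0x12+2] := {0xc9,0xab}
#1 dst[0x05+4] := {0xab,0x54,0xfe,0xc9}
#2 dst[0x10+3] := {0xe3,0xb9,0x83}
#3 dst[0x15+3] := {0x83,0xab,0x92}
#4 dst[0x06+2] := {0xab,0x92}
#5 dst[0x02+4] := {0xab,0x92,0xba,0x35}
query mem[0x10]=0xe3, mem[0x03]=0x92, mem[0x06]=0xab, mem[0x11]=0xb9, mem[0x08]=0xc9

MEM[0x10,0x03,0x06,0x11,0x08] = e3 92 ab b9 c9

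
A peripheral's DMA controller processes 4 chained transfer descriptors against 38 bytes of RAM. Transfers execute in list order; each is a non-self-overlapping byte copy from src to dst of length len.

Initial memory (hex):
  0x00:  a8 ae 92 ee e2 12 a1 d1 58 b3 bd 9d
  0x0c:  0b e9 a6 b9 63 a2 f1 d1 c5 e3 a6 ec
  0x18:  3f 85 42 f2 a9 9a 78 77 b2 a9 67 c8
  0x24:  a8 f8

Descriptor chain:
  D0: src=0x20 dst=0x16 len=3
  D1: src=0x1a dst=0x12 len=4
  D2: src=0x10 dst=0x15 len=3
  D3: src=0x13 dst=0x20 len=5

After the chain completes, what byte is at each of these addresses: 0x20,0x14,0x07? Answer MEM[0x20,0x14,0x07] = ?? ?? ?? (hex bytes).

#0 dst[0x16+3] := {0xb2,0xa9,0x67}
#1 dst[0x12+4] := {0x42,0xf2,0xa9,0x9a}
#2 dst[0x15+3] := {0x63,0xa2,0x42}
#3 dst[0x20+5] := {0xf2,0xa9,0x63,0xa2,0x42}
query mem[0x20]=0xf2, mem[0x14]=0xa9, mem[0x07]=0xd1

MEM[0x20,0x14,0x07] = f2 a9 d1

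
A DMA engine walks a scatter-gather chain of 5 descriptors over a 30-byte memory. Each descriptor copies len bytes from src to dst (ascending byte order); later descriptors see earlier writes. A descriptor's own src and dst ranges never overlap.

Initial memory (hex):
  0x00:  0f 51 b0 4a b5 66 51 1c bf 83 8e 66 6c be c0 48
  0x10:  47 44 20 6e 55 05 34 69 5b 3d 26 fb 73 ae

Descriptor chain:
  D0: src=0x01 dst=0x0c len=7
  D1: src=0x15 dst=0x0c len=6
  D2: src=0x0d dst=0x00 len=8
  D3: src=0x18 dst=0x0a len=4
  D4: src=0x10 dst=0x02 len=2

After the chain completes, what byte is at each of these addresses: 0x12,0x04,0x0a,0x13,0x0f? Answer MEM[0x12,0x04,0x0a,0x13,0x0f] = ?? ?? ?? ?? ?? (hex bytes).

D0: mem[0x0c..0x12] <- [51 b0 4a b5 66 51 1c]
D1: mem[0x0c..0x11] <- [05 34 69 5b 3d 26]
D2: mem[0x00..0x07] <- [34 69 5b 3d 26 1c 6e 55]
D3: mem[0x0a..0x0d] <- [5b 3d 26 fb]
D4: mem[0x02..0x03] <- [3d 26]
query mem[0x12]=0x1c, mem[0x04]=0x26, mem[0x0a]=0x5b, mem[0x13]=0x6e, mem[0x0f]=0x5b

MEM[0x12,0x04,0x0a,0x13,0x0f] = 1c 26 5b 6e 5b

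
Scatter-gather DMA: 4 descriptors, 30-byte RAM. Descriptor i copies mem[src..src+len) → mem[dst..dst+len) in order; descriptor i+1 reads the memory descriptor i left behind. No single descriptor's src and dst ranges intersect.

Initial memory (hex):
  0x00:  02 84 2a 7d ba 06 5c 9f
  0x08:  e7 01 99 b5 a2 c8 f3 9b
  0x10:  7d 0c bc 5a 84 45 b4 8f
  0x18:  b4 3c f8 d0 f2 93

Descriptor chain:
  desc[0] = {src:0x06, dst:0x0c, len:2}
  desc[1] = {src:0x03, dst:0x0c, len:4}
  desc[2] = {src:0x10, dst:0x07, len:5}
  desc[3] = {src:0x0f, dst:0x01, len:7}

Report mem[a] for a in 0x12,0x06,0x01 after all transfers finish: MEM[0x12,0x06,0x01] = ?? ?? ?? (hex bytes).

#0 dst[0x0c+2] := {0x5c,0x9f}
#1 dst[0x0c+4] := {0x7d,0xba,0x06,0x5c}
#2 dst[0x07+5] := {0x7d,0x0c,0xbc,0x5a,0x84}
#3 dst[0x01+7] := {0x5c,0x7d,0x0c,0xbc,0x5a,0x84,0x45}
query mem[0x12]=0xbc, mem[0x06]=0x84, mem[0x01]=0x5c

MEM[0x12,0x06,0x01] = bc 84 5c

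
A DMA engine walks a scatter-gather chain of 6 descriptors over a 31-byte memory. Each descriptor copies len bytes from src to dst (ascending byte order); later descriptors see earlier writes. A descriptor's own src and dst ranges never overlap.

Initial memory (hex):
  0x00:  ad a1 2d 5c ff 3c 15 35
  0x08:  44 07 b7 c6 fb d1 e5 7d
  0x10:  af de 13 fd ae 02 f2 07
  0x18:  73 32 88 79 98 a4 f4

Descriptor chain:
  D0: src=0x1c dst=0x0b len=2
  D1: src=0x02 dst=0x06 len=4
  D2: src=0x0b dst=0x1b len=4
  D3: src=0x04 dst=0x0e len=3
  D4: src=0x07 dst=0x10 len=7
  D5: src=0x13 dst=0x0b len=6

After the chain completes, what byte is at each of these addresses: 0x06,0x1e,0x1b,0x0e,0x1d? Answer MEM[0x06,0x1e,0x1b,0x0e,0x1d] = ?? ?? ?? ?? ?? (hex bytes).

MEM[0x06,0x1e,0x1b,0x0e,0x1d] = 2d e5 98 d1 d1

  after D0: wrote 2B at 0x0b = 98a4
  after D1: wrote 4B at 0x06 = 2d5cff3c
  after D2: wrote 4B at 0x1b = 98a4d1e5
  after D3: wrote 3B at 0x0e = ff3c2d
  after D4: wrote 7B at 0x10 = 5cff3cb798a4d1
  after D5: wrote 6B at 0x0b = b798a4d10773
query mem[0x06]=0x2d, mem[0x1e]=0xe5, mem[0x1b]=0x98, mem[0x0e]=0xd1, mem[0x1d]=0xd1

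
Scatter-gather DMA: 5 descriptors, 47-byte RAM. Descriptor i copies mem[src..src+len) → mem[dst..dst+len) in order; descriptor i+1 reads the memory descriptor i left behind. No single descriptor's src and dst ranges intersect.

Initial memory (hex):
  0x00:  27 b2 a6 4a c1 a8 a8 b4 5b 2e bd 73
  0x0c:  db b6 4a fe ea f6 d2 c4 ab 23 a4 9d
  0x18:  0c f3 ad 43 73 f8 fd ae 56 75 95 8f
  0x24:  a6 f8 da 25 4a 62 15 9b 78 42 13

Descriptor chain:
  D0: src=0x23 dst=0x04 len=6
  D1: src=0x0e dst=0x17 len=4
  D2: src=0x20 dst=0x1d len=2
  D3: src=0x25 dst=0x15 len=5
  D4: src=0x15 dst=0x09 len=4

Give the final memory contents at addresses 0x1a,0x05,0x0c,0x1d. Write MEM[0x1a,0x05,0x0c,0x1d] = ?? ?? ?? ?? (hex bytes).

D0: mem[0x04..0x09] <- [8f a6 f8 da 25 4a]
D1: mem[0x17..0x1a] <- [4a fe ea f6]
D2: mem[0x1d..0x1e] <- [56 75]
D3: mem[0x15..0x19] <- [f8 da 25 4a 62]
D4: mem[0x09..0x0c] <- [f8 da 25 4a]
query mem[0x1a]=0xf6, mem[0x05]=0xa6, mem[0x0c]=0x4a, mem[0x1d]=0x56

MEM[0x1a,0x05,0x0c,0x1d] = f6 a6 4a 56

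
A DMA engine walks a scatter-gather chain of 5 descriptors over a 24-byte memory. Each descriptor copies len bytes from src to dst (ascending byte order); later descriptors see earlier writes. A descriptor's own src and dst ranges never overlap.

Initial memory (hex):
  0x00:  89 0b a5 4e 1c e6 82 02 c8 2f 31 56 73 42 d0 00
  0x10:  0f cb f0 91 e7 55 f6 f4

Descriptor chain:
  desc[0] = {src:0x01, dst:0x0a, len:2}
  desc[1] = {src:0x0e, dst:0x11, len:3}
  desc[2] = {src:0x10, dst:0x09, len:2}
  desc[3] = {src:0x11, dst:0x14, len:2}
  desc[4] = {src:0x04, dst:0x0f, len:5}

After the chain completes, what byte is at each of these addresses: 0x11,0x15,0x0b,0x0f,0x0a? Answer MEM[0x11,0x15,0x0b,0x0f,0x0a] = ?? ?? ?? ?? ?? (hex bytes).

MEM[0x11,0x15,0x0b,0x0f,0x0a] = 82 00 a5 1c d0

  after D0: wrote 2B at 0x0a = 0ba5
  after D1: wrote 3B at 0x11 = d0000f
  after D2: wrote 2B at 0x09 = 0fd0
  after D3: wrote 2B at 0x14 = d000
  after D4: wrote 5B at 0x0f = 1ce68202c8
query mem[0x11]=0x82, mem[0x15]=0x00, mem[0x0b]=0xa5, mem[0x0f]=0x1c, mem[0x0a]=0xd0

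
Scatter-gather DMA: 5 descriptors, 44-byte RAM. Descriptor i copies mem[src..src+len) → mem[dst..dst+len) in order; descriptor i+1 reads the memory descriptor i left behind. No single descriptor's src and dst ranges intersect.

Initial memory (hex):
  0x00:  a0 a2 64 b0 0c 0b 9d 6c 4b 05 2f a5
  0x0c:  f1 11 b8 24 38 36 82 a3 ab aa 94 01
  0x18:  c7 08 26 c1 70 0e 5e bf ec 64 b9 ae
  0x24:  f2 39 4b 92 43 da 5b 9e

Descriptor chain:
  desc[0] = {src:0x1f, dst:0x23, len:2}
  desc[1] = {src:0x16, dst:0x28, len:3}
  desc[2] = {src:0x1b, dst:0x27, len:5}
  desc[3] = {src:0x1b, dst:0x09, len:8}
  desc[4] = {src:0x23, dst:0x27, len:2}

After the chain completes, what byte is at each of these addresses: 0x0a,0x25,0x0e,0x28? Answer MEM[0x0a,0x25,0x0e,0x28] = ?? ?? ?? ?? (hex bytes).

MEM[0x0a,0x25,0x0e,0x28] = 70 39 ec ec

#0 dst[0x23+2] := {0xbf,0xec}
#1 dst[0x28+3] := {0x94,0x01,0xc7}
#2 dst[0x27+5] := {0xc1,0x70,0x0e,0x5e,0xbf}
#3 dst[0x09+8] := {0xc1,0x70,0x0e,0x5e,0xbf,0xec,0x64,0xb9}
#4 dst[0x27+2] := {0xbf,0xec}
query mem[0x0a]=0x70, mem[0x25]=0x39, mem[0x0e]=0xec, mem[0x28]=0xec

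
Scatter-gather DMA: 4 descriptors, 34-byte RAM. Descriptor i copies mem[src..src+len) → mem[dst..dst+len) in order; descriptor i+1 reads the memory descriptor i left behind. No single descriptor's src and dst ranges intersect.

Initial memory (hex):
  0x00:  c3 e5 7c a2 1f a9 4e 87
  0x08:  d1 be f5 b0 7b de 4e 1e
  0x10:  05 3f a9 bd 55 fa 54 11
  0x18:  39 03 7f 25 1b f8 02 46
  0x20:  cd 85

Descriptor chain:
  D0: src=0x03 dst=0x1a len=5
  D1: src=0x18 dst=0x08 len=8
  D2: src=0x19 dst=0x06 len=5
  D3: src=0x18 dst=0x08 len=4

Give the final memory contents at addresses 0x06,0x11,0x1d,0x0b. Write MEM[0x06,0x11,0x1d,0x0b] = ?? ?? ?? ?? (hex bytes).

MEM[0x06,0x11,0x1d,0x0b] = 03 3f 4e 1f

D0: mem[0x1a..0x1e] <- [a2 1f a9 4e 87]
D1: mem[0x08..0x0f] <- [39 03 a2 1f a9 4e 87 46]
D2: mem[0x06..0x0a] <- [03 a2 1f a9 4e]
D3: mem[0x08..0x0b] <- [39 03 a2 1f]
query mem[0x06]=0x03, mem[0x11]=0x3f, mem[0x1d]=0x4e, mem[0x0b]=0x1f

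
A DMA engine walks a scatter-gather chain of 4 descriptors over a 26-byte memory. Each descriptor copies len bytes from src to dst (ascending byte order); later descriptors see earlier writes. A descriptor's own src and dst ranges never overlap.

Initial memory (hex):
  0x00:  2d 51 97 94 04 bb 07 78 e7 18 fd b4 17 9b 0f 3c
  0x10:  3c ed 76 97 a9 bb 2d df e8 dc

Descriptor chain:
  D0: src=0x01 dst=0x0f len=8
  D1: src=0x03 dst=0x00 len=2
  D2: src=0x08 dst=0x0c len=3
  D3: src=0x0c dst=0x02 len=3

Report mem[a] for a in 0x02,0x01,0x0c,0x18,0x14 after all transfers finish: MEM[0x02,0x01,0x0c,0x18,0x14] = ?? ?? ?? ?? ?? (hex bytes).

MEM[0x02,0x01,0x0c,0x18,0x14] = e7 04 e7 e8 07

D0: mem[0x0f..0x16] <- [51 97 94 04 bb 07 78 e7]
D1: mem[0x00..0x01] <- [94 04]
D2: mem[0x0c..0x0e] <- [e7 18 fd]
D3: mem[0x02..0x04] <- [e7 18 fd]
query mem[0x02]=0xe7, mem[0x01]=0x04, mem[0x0c]=0xe7, mem[0x18]=0xe8, mem[0x14]=0x07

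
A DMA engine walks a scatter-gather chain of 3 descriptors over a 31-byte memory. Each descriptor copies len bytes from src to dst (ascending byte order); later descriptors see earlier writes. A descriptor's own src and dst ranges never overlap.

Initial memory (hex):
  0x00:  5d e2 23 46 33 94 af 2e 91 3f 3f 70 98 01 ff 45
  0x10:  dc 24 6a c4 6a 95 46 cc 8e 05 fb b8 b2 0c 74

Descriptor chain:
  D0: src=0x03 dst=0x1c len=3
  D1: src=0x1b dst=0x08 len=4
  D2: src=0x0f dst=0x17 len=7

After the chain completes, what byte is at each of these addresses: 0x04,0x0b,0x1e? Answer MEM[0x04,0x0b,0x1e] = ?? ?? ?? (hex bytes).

  after D0: wrote 3B at 0x1c = 463394
  after D1: wrote 4B at 0x08 = b8463394
  after D2: wrote 7B at 0x17 = 45dc246ac46a95
query mem[0x04]=0x33, mem[0x0b]=0x94, mem[0x1e]=0x94

MEM[0x04,0x0b,0x1e] = 33 94 94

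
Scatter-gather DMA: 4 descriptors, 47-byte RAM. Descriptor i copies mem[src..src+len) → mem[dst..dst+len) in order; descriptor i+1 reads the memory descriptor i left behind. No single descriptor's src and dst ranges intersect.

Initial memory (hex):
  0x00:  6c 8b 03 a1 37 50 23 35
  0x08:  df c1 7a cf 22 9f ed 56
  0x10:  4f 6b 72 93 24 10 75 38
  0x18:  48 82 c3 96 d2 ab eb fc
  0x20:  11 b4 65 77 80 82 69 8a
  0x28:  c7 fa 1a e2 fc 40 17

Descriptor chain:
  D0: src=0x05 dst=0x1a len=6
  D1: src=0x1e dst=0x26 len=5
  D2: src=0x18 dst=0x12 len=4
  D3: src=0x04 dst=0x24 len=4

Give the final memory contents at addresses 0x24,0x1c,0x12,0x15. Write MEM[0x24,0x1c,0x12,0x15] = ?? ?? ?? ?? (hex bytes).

[0] 0x05->0x1a len=6 : 50 23 35 df c1 7a
[1] 0x1e->0x26 len=5 : c1 7a 11 b4 65
[2] 0x18->0x12 len=4 : 48 82 50 23
[3] 0x04->0x24 len=4 : 37 50 23 35
query mem[0x24]=0x37, mem[0x1c]=0x35, mem[0x12]=0x48, mem[0x15]=0x23

MEM[0x24,0x1c,0x12,0x15] = 37 35 48 23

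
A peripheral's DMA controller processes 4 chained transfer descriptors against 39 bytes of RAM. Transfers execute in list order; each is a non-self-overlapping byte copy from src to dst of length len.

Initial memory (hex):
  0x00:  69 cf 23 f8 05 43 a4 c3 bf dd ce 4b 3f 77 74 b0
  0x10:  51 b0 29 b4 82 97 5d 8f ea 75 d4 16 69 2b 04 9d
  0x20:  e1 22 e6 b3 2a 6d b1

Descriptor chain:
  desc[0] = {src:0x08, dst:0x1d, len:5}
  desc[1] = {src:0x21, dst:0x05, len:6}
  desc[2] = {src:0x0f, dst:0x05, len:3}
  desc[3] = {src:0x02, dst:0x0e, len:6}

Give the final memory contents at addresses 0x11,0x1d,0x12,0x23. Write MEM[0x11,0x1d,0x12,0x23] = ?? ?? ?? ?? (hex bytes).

MEM[0x11,0x1d,0x12,0x23] = b0 bf 51 b3

D0: mem[0x1d..0x21] <- [bf dd ce 4b 3f]
D1: mem[0x05..0x0a] <- [3f e6 b3 2a 6d b1]
D2: mem[0x05..0x07] <- [b0 51 b0]
D3: mem[0x0e..0x13] <- [23 f8 05 b0 51 b0]
query mem[0x11]=0xb0, mem[0x1d]=0xbf, mem[0x12]=0x51, mem[0x23]=0xb3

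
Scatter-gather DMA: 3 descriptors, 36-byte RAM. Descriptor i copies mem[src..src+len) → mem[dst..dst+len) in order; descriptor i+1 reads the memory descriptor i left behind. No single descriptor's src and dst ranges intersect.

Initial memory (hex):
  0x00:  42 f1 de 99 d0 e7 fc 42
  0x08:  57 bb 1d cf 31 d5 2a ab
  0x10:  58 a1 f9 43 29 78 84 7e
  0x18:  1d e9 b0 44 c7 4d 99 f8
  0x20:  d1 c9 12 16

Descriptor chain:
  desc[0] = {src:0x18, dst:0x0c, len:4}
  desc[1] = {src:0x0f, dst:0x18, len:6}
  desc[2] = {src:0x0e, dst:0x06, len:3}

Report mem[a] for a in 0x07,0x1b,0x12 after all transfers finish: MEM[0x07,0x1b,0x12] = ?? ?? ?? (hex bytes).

#0 dst[0x0c+4] := {0x1d,0xe9,0xb0,0x44}
#1 dst[0x18+6] := {0x44,0x58,0xa1,0xf9,0x43,0x29}
#2 dst[0x06+3] := {0xb0,0x44,0x58}
query mem[0x07]=0x44, mem[0x1b]=0xf9, mem[0x12]=0xf9

MEM[0x07,0x1b,0x12] = 44 f9 f9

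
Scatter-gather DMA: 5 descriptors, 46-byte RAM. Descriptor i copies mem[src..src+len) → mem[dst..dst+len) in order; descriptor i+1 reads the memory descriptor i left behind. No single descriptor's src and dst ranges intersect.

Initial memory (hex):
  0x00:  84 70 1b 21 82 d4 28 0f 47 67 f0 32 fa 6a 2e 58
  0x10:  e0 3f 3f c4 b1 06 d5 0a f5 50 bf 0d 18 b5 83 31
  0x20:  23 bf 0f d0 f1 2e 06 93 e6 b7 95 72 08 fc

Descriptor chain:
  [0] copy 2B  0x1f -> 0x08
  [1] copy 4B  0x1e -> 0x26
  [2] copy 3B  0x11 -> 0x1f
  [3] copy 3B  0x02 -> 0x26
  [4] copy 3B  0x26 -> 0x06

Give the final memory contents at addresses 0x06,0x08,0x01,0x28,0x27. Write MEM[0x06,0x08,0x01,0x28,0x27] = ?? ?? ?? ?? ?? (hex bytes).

MEM[0x06,0x08,0x01,0x28,0x27] = 1b 82 70 82 21

[0] 0x1f->0x08 len=2 : 31 23
[1] 0x1e->0x26 len=4 : 83 31 23 bf
[2] 0x11->0x1f len=3 : 3f 3f c4
[3] 0x02->0x26 len=3 : 1b 21 82
[4] 0x26->0x06 len=3 : 1b 21 82
query mem[0x06]=0x1b, mem[0x08]=0x82, mem[0x01]=0x70, mem[0x28]=0x82, mem[0x27]=0x21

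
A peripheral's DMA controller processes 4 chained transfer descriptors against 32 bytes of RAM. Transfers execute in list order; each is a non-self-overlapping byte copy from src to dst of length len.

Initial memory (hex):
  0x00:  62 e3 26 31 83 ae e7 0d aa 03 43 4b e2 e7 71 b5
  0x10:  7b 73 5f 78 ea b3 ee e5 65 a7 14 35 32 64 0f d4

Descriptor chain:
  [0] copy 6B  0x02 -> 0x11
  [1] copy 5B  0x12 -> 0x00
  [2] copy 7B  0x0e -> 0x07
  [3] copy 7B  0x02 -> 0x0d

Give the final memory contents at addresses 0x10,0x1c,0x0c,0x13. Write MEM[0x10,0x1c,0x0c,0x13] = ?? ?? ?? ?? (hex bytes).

MEM[0x10,0x1c,0x0c,0x13] = ae 32 83 b5

  after D0: wrote 6B at 0x11 = 263183aee70d
  after D1: wrote 5B at 0x00 = 3183aee70d
  after D2: wrote 7B at 0x07 = 71b57b263183ae
  after D3: wrote 7B at 0x0d = aee70daee771b5
query mem[0x10]=0xae, mem[0x1c]=0x32, mem[0x0c]=0x83, mem[0x13]=0xb5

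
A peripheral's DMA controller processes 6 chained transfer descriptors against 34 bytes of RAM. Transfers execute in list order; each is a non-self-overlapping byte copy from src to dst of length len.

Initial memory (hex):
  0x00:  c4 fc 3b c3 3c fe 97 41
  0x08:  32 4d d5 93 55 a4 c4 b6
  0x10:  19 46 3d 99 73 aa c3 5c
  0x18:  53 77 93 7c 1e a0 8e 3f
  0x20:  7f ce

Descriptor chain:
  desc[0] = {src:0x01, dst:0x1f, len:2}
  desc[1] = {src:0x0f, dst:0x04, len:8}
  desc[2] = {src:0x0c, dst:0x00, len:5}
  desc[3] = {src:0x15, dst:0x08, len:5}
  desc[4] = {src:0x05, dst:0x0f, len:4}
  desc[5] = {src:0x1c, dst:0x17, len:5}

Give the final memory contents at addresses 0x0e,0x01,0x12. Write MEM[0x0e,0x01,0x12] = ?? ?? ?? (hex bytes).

MEM[0x0e,0x01,0x12] = c4 a4 aa

D0: mem[0x1f..0x20] <- [fc 3b]
D1: mem[0x04..0x0b] <- [b6 19 46 3d 99 73 aa c3]
D2: mem[0x00..0x04] <- [55 a4 c4 b6 19]
D3: mem[0x08..0x0c] <- [aa c3 5c 53 77]
D4: mem[0x0f..0x12] <- [19 46 3d aa]
D5: mem[0x17..0x1b] <- [1e a0 8e fc 3b]
query mem[0x0e]=0xc4, mem[0x01]=0xa4, mem[0x12]=0xaa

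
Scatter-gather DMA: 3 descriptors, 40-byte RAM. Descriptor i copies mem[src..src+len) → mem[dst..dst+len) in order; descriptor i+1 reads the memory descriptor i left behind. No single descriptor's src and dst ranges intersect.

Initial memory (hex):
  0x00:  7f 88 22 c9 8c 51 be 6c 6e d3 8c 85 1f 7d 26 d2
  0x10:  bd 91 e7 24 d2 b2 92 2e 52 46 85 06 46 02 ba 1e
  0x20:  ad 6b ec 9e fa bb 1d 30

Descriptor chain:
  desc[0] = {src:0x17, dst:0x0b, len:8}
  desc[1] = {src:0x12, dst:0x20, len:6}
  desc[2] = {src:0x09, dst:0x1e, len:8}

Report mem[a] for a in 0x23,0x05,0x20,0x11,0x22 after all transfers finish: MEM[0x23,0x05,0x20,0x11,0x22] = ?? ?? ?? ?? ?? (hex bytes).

MEM[0x23,0x05,0x20,0x11,0x22] = 85 51 2e 02 46

#0 dst[0x0b+8] := {0x2e,0x52,0x46,0x85,0x06,0x46,0x02,0xba}
#1 dst[0x20+6] := {0xba,0x24,0xd2,0xb2,0x92,0x2e}
#2 dst[0x1e+8] := {0xd3,0x8c,0x2e,0x52,0x46,0x85,0x06,0x46}
query mem[0x23]=0x85, mem[0x05]=0x51, mem[0x20]=0x2e, mem[0x11]=0x02, mem[0x22]=0x46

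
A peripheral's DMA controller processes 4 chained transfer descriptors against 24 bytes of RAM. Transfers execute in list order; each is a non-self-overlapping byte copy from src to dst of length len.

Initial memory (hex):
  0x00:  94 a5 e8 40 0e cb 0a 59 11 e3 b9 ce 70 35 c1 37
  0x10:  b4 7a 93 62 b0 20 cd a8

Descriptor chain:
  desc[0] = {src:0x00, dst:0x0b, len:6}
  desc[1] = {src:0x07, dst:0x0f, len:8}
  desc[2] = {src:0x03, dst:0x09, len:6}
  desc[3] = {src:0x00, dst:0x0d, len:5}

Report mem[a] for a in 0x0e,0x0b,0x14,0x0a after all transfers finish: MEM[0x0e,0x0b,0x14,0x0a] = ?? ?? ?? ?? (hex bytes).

MEM[0x0e,0x0b,0x14,0x0a] = a5 cb a5 0e

[0] 0x00->0x0b len=6 : 94 a5 e8 40 0e cb
[1] 0x07->0x0f len=8 : 59 11 e3 b9 94 a5 e8 40
[2] 0x03->0x09 len=6 : 40 0e cb 0a 59 11
[3] 0x00->0x0d len=5 : 94 a5 e8 40 0e
query mem[0x0e]=0xa5, mem[0x0b]=0xcb, mem[0x14]=0xa5, mem[0x0a]=0x0e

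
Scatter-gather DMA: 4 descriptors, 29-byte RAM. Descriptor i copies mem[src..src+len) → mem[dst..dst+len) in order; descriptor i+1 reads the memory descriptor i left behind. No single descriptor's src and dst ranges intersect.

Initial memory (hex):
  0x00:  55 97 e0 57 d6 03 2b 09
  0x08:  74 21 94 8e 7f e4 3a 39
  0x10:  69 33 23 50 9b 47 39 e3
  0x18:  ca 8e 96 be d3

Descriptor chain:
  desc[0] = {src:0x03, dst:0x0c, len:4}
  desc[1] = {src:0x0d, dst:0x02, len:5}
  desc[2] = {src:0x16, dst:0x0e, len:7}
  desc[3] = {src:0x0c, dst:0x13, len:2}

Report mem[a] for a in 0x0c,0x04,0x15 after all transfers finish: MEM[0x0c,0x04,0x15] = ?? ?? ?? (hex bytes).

#0 dst[0x0c+4] := {0x57,0xd6,0x03,0x2b}
#1 dst[0x02+5] := {0xd6,0x03,0x2b,0x69,0x33}
#2 dst[0x0e+7] := {0x39,0xe3,0xca,0x8e,0x96,0xbe,0xd3}
#3 dst[0x13+2] := {0x57,0xd6}
query mem[0x0c]=0x57, mem[0x04]=0x2b, mem[0x15]=0x47

MEM[0x0c,0x04,0x15] = 57 2b 47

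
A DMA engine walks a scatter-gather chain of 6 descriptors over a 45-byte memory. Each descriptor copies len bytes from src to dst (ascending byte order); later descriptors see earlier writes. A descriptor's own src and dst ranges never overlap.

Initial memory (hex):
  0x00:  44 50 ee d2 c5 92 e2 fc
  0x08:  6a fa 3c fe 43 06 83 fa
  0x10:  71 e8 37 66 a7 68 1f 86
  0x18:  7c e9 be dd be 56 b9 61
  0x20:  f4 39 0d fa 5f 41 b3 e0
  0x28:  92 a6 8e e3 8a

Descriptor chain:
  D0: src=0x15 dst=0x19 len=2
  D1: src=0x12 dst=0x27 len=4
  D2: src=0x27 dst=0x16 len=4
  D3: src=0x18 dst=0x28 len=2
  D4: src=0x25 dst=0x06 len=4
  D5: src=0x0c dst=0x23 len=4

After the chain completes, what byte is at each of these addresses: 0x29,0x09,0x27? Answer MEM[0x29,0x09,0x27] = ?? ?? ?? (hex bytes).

D0: mem[0x19..0x1a] <- [68 1f]
D1: mem[0x27..0x2a] <- [37 66 a7 68]
D2: mem[0x16..0x19] <- [37 66 a7 68]
D3: mem[0x28..0x29] <- [a7 68]
D4: mem[0x06..0x09] <- [41 b3 37 a7]
D5: mem[0x23..0x26] <- [43 06 83 fa]
query mem[0x29]=0x68, mem[0x09]=0xa7, mem[0x27]=0x37

MEM[0x29,0x09,0x27] = 68 a7 37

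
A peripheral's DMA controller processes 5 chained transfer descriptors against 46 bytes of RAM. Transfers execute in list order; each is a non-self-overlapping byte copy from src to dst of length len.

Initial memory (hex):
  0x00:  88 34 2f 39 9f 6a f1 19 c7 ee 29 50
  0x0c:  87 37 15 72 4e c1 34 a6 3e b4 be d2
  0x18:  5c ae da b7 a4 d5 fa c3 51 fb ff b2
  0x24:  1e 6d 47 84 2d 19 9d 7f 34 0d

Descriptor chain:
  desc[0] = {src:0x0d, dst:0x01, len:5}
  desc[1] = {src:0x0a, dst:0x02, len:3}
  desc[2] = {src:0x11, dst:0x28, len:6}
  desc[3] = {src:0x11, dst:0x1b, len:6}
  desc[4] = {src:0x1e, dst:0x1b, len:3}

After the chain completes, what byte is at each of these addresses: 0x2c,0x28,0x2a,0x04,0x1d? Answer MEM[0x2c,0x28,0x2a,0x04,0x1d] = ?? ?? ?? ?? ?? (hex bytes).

MEM[0x2c,0x28,0x2a,0x04,0x1d] = b4 c1 a6 87 be

#0 dst[0x01+5] := {0x37,0x15,0x72,0x4e,0xc1}
#1 dst[0x02+3] := {0x29,0x50,0x87}
#2 dst[0x28+6] := {0xc1,0x34,0xa6,0x3e,0xb4,0xbe}
#3 dst[0x1b+6] := {0xc1,0x34,0xa6,0x3e,0xb4,0xbe}
#4 dst[0x1b+3] := {0x3e,0xb4,0xbe}
query mem[0x2c]=0xb4, mem[0x28]=0xc1, mem[0x2a]=0xa6, mem[0x04]=0x87, mem[0x1d]=0xbe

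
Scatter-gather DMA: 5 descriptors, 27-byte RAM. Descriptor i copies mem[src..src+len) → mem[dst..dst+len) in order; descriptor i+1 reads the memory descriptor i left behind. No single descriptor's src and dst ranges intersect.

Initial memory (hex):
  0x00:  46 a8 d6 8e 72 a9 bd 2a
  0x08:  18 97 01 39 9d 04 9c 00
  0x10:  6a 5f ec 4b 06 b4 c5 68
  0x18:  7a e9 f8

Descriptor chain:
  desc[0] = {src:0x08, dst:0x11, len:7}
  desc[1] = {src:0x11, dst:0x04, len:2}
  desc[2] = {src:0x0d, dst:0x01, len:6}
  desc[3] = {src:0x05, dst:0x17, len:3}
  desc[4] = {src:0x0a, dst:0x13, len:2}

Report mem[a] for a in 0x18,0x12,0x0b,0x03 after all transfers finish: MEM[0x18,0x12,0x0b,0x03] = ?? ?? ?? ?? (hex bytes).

MEM[0x18,0x12,0x0b,0x03] = 97 97 39 00

  after D0: wrote 7B at 0x11 = 189701399d049c
  after D1: wrote 2B at 0x04 = 1897
  after D2: wrote 6B at 0x01 = 049c006a1897
  after D3: wrote 3B at 0x17 = 18972a
  after D4: wrote 2B at 0x13 = 0139
query mem[0x18]=0x97, mem[0x12]=0x97, mem[0x0b]=0x39, mem[0x03]=0x00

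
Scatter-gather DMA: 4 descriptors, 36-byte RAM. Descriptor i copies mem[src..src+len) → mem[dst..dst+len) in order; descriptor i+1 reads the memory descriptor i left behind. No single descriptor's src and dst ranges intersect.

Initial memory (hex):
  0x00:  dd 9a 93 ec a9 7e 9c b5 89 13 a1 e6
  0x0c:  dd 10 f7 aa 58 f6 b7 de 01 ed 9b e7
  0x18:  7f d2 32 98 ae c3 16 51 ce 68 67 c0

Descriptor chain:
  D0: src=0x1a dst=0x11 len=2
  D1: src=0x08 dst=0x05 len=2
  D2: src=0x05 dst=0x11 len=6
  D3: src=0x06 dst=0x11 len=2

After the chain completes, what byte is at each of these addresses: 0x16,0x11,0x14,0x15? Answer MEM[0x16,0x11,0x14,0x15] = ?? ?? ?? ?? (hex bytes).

MEM[0x16,0x11,0x14,0x15] = a1 13 89 13

  after D0: wrote 2B at 0x11 = 3298
  after D1: wrote 2B at 0x05 = 8913
  after D2: wrote 6B at 0x11 = 8913b58913a1
  after D3: wrote 2B at 0x11 = 13b5
query mem[0x16]=0xa1, mem[0x11]=0x13, mem[0x14]=0x89, mem[0x15]=0x13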